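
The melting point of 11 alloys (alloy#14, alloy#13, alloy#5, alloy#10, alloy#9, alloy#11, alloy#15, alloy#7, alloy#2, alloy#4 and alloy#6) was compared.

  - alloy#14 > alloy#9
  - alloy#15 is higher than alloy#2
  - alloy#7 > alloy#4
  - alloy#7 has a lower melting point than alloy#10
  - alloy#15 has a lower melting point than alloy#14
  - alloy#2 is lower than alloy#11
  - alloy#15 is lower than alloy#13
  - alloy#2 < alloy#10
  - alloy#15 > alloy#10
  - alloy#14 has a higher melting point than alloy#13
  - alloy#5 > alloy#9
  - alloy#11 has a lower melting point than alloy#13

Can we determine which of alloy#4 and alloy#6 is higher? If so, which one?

undetermined

Following every chain through alloy#4: above alloy#4 we get alloy#7, alloy#10, alloy#15, alloy#13, alloy#14.
alloy#6 is not reached, and no chain runs the other way from alloy#6 to alloy#4.
So the given relations leave the order of alloy#4 and alloy#6 undetermined.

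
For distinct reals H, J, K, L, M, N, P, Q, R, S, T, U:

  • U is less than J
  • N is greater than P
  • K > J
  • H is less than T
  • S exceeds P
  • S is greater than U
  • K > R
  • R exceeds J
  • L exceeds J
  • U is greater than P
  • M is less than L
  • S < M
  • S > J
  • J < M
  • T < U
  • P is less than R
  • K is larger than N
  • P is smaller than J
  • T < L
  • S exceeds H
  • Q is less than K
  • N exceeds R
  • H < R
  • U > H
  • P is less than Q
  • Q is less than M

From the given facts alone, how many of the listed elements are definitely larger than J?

6

From J the given relations immediately reach R, S, M, K, L.
From those, N — 6 in total.
Nothing else is reachable above J; 6 in all.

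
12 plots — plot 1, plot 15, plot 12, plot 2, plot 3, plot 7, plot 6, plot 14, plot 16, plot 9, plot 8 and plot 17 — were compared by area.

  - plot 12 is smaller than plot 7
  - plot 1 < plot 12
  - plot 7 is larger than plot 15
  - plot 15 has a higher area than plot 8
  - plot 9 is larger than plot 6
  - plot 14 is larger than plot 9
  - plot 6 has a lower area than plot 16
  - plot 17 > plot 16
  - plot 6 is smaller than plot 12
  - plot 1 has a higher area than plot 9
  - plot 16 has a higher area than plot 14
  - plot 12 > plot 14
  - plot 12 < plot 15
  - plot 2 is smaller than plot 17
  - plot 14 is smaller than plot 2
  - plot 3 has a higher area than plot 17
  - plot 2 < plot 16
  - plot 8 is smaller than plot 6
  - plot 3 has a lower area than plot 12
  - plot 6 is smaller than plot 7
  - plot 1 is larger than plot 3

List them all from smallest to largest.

plot 8 < plot 6 < plot 9 < plot 14 < plot 2 < plot 16 < plot 17 < plot 3 < plot 1 < plot 12 < plot 15 < plot 7

Nothing is placed below plot 8, so it is least; from there plot 8 < plot 6; plot 6 < plot 9; plot 9 < plot 14; plot 14 < plot 2; plot 2 < plot 16; plot 16 < plot 17; plot 17 < plot 3; plot 3 < plot 1; plot 1 < plot 12; plot 12 < plot 15; plot 15 < plot 7, each given directly.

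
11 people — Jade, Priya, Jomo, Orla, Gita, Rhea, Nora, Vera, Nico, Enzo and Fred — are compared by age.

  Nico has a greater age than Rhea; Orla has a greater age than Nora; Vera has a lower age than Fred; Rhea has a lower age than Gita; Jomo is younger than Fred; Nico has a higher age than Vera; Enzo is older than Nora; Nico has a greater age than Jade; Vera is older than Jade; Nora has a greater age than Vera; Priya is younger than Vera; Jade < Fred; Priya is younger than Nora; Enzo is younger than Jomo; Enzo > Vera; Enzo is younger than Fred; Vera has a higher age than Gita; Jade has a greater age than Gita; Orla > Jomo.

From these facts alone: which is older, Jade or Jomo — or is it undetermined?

The relevant relations are Jade < Vera; Vera < Nora; Nora < Enzo; Enzo < Jomo.
Together: Jade < Vera < Nora < Enzo < Jomo.
So Jomo is older.

Jomo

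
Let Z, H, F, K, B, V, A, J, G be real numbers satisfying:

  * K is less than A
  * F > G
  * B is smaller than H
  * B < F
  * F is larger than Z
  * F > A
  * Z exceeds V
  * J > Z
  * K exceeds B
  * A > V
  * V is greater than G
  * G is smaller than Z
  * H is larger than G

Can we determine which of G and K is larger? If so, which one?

undetermined

Following every chain through G: above G we get V, Z, J, A, F, H.
K is not reached, and no chain runs the other way from K to G.
So the given relations leave the order of G and K undetermined.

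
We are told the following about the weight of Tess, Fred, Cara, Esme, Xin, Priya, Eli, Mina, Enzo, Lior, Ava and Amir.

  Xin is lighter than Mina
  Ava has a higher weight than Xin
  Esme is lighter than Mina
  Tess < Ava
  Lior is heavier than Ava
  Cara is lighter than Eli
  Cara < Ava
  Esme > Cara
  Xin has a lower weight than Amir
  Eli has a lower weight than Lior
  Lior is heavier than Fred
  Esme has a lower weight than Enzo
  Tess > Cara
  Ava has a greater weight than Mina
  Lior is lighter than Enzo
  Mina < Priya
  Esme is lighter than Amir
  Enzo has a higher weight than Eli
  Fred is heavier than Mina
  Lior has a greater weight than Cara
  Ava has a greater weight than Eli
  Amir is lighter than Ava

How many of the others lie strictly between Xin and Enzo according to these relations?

The relations place Xin below Enzo. An element lies strictly between them when it is forced above Xin and also forced below Enzo.
Above Xin: {Mina, Amir, Ava, Priya, Fred, Lior}. Below Enzo: {Cara, Esme, Mina, Tess, Eli, Amir, Ava, Fred, Lior}.
Intersection: {Mina, Amir, Ava, Fred, Lior} — 5.

5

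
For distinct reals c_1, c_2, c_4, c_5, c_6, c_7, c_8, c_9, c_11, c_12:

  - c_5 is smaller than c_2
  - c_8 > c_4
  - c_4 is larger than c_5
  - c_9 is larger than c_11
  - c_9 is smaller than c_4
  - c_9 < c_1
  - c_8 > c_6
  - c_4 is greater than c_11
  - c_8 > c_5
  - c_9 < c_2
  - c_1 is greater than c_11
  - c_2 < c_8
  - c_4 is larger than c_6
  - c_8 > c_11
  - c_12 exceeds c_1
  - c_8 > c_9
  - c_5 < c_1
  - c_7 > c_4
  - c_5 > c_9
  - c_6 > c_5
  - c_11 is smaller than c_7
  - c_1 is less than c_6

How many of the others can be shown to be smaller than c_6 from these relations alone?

The elements the relations force below c_6 are c_11, c_9, c_5, c_1 — no chain reaches any other.
That is 4.

4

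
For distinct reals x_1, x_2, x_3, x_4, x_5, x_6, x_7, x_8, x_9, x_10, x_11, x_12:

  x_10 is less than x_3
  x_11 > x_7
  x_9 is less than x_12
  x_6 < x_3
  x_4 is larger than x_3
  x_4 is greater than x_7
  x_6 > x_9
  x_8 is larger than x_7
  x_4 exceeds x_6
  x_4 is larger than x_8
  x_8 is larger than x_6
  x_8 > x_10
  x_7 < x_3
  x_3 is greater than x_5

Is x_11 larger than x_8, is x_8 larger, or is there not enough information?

Following every chain through x_8: above x_8 we get x_4; below x_8 we get x_10, x_9, x_7, x_6.
x_11 is not reached, and no chain runs the other way from x_11 to x_8.
So the given relations leave the order of x_8 and x_11 undetermined.

undetermined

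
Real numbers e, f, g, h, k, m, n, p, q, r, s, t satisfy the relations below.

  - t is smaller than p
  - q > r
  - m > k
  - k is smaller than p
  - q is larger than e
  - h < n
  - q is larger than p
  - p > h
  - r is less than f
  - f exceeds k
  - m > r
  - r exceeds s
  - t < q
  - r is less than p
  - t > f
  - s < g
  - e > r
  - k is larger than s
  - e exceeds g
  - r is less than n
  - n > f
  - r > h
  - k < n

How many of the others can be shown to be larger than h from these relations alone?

The elements the relations force above h are r, f, e, m, t, p, q, n — no chain reaches any other.
That is 8.

8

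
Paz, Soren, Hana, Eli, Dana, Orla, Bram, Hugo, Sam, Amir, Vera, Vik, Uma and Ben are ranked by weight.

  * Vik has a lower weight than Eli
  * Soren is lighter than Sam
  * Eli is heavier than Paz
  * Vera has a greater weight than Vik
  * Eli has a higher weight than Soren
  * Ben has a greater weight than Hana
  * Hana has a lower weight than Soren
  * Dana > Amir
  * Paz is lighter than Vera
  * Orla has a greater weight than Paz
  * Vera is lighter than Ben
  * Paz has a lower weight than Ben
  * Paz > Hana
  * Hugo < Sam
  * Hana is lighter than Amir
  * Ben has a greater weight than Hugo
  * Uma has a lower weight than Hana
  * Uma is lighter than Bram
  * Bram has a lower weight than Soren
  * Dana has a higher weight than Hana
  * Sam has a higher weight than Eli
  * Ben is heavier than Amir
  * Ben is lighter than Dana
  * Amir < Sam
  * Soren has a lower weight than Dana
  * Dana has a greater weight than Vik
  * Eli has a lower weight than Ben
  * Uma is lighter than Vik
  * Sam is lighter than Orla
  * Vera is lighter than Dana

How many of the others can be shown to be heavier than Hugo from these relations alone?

4

Directly above Hugo: Ben, Sam.
One step further: Dana, Orla (4 so far).
Nothing else is reachable above Hugo; 4 in all.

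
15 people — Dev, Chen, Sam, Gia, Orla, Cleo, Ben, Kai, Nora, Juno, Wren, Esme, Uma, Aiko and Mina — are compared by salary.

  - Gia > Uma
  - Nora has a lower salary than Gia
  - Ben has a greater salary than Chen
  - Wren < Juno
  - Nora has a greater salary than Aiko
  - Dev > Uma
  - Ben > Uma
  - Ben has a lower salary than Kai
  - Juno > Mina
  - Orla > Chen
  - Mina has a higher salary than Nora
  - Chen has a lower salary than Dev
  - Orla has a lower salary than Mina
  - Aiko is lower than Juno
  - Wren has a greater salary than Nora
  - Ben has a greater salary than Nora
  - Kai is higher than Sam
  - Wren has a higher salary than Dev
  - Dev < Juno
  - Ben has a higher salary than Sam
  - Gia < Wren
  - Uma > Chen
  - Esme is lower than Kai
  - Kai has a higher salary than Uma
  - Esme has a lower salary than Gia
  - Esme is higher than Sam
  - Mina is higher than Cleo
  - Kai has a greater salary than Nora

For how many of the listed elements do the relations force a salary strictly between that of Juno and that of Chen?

Chaining upward from Chen reaches: Uma, Orla, Dev, Gia, Mina, Wren, Ben, Kai.
Chaining downward from Juno reaches: Uma, Cleo, Sam, Aiko, Esme, Nora, Orla, Dev, Gia, Mina, Wren.
Strictly between Chen and Juno are those in both lists: Uma, Orla, Dev, Gia, Mina, Wren — 6 elements.

6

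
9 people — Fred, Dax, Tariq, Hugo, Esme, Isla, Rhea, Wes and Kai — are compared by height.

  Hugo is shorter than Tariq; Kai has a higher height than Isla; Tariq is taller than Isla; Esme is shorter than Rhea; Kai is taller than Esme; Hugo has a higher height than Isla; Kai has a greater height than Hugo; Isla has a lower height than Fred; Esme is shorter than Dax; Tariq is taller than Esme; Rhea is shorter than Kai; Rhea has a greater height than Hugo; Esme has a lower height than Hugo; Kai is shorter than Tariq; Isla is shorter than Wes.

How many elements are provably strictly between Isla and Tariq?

3

The relations place Isla below Tariq. An element lies strictly between them when it is forced above Isla and also forced below Tariq.
Above Isla: {Hugo, Wes, Rhea, Kai, Fred}. Below Tariq: {Esme, Hugo, Rhea, Kai}.
Intersection: {Hugo, Rhea, Kai} — 3.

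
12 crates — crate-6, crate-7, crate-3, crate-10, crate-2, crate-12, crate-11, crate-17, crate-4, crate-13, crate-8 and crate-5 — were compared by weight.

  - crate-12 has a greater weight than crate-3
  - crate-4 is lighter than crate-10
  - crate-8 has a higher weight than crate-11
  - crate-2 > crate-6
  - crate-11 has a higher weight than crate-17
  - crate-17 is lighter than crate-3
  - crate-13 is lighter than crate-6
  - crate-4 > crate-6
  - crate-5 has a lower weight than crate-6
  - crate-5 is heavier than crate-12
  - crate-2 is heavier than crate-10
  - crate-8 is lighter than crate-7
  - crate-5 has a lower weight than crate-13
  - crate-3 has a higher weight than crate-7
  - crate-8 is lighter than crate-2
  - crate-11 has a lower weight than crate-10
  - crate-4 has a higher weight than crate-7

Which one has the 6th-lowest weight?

Piecing the relations together gives one ordering: crate-17 < crate-11 < crate-8 < crate-7 < crate-3 < crate-12 < crate-5 < crate-13 < crate-6 < crate-4 < crate-10 < crate-2.
Counting 6 from the smallest end gives crate-12.

crate-12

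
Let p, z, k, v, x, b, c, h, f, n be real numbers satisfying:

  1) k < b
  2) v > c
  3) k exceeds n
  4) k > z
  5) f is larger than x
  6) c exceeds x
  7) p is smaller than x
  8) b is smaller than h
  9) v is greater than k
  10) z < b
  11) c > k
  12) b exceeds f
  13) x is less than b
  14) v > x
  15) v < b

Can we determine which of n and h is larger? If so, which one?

h

The relevant relations are n < k; k < c; c < v; v < b; b < h.
Chaining these gives n < k < c < v < b < h.
So h is larger.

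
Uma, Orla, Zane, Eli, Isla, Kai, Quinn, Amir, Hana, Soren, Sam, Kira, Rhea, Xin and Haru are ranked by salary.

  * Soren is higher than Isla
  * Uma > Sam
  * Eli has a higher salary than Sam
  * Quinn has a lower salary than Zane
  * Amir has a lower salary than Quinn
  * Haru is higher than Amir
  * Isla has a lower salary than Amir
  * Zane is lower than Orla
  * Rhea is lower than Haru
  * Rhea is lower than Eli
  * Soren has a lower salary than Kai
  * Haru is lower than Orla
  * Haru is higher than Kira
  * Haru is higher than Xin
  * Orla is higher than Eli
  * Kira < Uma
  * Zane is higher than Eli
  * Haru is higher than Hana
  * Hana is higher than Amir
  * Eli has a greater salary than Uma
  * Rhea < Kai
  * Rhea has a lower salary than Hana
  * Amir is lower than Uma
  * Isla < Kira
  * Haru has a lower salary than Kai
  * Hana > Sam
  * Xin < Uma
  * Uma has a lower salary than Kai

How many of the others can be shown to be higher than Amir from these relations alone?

8

The elements the relations force above Amir are Quinn, Uma, Hana, Haru, Eli, Zane, Orla, Kai — no chain reaches any other.
That is 8.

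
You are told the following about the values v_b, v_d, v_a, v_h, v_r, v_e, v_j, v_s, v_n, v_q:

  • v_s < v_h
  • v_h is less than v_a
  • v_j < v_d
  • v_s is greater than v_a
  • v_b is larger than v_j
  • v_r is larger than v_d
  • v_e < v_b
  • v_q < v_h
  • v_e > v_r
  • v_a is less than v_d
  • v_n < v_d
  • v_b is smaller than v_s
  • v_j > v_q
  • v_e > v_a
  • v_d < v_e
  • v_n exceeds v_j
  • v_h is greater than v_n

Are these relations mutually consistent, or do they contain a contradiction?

Chaining the given relations yields v_h < v_a < v_d < v_r < v_e < v_b < v_s, so v_h < v_s. But one relation states v_s < v_h. These cannot both hold.

inconsistent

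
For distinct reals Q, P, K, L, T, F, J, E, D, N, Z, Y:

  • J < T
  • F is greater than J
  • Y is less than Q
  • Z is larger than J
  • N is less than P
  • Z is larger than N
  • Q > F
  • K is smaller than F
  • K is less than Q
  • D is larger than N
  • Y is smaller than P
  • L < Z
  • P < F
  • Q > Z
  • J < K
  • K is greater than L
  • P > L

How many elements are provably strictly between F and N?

1

The relations place N below F. An element lies strictly between them when it is forced above N and also forced below F.
Above N: {Z, P, D, Q}. Below F: {J, L, K, Y, P}.
Intersection: {P} — 1.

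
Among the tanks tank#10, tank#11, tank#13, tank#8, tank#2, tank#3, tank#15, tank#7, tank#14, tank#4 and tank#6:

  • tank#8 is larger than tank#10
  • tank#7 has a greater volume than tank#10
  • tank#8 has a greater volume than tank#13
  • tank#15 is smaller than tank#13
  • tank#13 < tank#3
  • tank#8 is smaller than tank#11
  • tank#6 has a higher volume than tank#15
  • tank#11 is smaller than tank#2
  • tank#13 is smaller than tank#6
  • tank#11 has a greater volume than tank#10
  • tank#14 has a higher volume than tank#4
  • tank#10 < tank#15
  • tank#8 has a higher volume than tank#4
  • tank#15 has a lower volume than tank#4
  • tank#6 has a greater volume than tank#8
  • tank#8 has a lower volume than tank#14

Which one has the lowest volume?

tank#15 is not least since tank#10 < tank#15; tank#4 is not least since tank#15 < tank#4; tank#13 is not least since tank#15 < tank#13; tank#8 is not least since tank#10 < tank#8; tank#11 is not least since tank#8 < tank#11; tank#2 is not least since tank#11 < tank#2; tank#6 is not least since tank#13 < tank#6; tank#3 is not least since tank#13 < tank#3; tank#7 is not least since tank#10 < tank#7; tank#14 is not least since tank#8 < tank#14.
Only tank#10 has nothing below it, so tank#10 is the lowest volume.

tank#10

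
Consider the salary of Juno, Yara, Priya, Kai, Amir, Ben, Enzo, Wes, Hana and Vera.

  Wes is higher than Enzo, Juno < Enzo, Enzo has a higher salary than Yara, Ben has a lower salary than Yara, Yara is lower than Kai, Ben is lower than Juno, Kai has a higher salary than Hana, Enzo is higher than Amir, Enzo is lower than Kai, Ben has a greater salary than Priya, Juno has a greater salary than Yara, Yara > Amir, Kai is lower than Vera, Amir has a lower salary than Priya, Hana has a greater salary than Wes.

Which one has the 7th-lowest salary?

The consecutive relations fix a unique order: Amir < Priya < Ben < Yara < Juno < Enzo < Wes < Hana < Kai < Vera.
The 7th smallest is Wes.

Wes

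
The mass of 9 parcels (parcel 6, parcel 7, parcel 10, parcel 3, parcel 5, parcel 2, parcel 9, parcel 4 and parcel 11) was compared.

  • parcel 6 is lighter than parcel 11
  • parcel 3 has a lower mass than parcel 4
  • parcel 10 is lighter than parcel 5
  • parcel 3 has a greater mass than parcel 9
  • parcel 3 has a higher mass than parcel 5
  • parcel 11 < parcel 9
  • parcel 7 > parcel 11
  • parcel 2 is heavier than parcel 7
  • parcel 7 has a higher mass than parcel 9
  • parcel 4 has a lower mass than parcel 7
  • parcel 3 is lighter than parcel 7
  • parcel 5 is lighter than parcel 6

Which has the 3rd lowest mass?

parcel 6

Chaining the given pairs: parcel 10 < parcel 5 < parcel 6 < parcel 11 < parcel 9 < parcel 3 < parcel 4 < parcel 7 < parcel 2.
Counting 3 from the smallest end gives parcel 6.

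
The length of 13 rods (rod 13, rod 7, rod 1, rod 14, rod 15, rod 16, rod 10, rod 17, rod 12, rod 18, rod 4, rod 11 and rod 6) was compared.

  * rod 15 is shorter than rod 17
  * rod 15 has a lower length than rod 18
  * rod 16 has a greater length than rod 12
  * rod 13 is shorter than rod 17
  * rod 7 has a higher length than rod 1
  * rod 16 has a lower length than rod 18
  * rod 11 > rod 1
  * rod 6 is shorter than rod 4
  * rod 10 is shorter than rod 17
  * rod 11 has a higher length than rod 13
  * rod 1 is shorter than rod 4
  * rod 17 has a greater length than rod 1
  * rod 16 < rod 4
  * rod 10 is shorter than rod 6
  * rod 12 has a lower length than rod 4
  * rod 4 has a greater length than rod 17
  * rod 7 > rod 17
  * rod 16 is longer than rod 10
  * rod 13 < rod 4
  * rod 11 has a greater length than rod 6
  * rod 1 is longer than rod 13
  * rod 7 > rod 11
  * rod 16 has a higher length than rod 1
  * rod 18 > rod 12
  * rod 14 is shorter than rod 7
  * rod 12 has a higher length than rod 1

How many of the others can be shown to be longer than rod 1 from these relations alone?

The elements the relations force above rod 1 are rod 12, rod 16, rod 11, rod 17, rod 18, rod 4, rod 7 — no chain reaches any other.
That is 7.

7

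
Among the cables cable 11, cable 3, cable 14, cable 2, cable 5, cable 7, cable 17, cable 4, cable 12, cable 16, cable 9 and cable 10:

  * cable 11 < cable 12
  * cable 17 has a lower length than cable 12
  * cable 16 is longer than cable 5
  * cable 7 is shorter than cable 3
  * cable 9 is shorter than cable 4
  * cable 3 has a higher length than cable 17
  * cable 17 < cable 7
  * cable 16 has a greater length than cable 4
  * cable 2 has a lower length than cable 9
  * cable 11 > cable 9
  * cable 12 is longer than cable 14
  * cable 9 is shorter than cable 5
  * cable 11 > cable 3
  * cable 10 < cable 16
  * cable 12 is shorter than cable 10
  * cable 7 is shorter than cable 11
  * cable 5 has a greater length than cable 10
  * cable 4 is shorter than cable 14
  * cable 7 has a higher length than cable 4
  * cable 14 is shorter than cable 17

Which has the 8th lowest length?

cable 11

Piecing the relations together gives one ordering: cable 2 < cable 9 < cable 4 < cable 14 < cable 17 < cable 7 < cable 3 < cable 11 < cable 12 < cable 10 < cable 5 < cable 16.
The 8th smallest is cable 11.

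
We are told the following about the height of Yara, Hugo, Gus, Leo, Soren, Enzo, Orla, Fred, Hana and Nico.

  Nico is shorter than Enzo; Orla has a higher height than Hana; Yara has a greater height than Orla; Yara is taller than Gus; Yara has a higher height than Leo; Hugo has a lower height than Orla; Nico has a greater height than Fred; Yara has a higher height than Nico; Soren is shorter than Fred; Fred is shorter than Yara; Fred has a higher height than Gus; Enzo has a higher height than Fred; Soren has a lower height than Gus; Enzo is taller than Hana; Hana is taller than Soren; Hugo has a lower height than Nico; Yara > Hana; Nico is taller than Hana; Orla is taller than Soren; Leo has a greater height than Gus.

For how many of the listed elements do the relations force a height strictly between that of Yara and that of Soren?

Chaining upward from Soren reaches: Gus, Leo, Fred, Hana, Nico, Enzo, Orla.
Chaining downward from Yara reaches: Gus, Hugo, Leo, Fred, Hana, Nico, Orla.
Strictly between Soren and Yara are those in both lists: Gus, Leo, Fred, Hana, Nico, Orla — 6 elements.

6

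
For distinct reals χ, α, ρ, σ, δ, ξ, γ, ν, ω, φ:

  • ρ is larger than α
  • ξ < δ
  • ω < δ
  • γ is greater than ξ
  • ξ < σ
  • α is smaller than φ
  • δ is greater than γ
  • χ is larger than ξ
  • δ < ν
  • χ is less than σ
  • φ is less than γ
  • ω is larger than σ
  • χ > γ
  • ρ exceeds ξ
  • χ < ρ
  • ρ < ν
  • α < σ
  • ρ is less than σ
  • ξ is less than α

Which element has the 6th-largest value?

χ

Chaining the given pairs: ξ < α < φ < γ < χ < ρ < σ < ω < δ < ν.
The 6th largest is χ.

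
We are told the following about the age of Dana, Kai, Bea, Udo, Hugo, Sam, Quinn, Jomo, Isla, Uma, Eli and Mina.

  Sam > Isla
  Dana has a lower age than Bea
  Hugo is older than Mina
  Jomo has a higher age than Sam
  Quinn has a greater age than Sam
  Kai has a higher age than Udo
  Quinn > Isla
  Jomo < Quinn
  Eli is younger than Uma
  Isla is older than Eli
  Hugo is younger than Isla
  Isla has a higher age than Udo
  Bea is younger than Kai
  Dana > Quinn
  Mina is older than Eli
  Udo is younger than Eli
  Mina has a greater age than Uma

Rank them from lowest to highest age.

Nothing is placed below Udo, so it is least; from there Udo < Eli; Eli < Uma; Uma < Mina; Mina < Hugo; Hugo < Isla; Isla < Sam; Sam < Jomo; Jomo < Quinn; Quinn < Dana; Dana < Bea; Bea < Kai, each given directly.

Udo < Eli < Uma < Mina < Hugo < Isla < Sam < Jomo < Quinn < Dana < Bea < Kai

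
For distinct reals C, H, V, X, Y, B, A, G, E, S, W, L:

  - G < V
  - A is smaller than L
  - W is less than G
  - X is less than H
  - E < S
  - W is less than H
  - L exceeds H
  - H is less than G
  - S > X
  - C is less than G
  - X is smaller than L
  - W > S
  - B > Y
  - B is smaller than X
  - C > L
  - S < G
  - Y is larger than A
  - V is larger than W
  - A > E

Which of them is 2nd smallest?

Piecing the relations together gives one ordering: E < A < Y < B < X < S < W < H < L < C < G < V.
The 2nd smallest is A.

A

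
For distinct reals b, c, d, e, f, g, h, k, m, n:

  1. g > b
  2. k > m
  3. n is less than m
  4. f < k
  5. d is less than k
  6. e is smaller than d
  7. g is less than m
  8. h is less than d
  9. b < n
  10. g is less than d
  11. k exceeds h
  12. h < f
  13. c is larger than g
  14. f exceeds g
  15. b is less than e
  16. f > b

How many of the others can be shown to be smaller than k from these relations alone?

From k the given relations immediately reach h, m, f, d.
From those, b, e, g, n — 8 in total.
No other element is forced below k by the given relations, so the count is 8.

8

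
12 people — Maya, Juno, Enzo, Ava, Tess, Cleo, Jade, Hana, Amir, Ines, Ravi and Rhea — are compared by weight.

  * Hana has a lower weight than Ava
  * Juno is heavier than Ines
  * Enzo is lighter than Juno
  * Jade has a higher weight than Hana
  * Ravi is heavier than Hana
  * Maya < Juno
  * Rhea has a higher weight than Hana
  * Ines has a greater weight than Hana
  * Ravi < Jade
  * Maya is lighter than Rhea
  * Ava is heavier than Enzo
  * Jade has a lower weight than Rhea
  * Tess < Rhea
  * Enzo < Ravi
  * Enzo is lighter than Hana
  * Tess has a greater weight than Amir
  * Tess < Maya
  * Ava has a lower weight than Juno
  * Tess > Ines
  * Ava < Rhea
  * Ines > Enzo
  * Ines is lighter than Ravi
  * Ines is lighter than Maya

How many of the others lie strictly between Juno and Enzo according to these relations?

The relations place Enzo below Juno. An element lies strictly between them when it is forced above Enzo and also forced below Juno.
Above Enzo: {Hana, Ines, Tess, Maya, Ravi, Ava, Jade, Rhea}. Below Juno: {Hana, Ines, Amir, Tess, Maya, Ava}.
Intersection: {Hana, Ines, Tess, Maya, Ava} — 5.

5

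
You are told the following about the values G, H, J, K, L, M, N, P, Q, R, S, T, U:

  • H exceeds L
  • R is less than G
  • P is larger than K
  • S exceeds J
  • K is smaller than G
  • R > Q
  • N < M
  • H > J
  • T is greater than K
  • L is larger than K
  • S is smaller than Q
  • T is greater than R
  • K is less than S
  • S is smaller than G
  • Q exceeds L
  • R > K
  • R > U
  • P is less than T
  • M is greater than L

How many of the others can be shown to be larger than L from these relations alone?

From L the given relations immediately reach Q, M, H.
From those, R — 4 in total.
From those, T, G — 6 in total.
No other element is forced above L by the given relations, so the count is 6.

6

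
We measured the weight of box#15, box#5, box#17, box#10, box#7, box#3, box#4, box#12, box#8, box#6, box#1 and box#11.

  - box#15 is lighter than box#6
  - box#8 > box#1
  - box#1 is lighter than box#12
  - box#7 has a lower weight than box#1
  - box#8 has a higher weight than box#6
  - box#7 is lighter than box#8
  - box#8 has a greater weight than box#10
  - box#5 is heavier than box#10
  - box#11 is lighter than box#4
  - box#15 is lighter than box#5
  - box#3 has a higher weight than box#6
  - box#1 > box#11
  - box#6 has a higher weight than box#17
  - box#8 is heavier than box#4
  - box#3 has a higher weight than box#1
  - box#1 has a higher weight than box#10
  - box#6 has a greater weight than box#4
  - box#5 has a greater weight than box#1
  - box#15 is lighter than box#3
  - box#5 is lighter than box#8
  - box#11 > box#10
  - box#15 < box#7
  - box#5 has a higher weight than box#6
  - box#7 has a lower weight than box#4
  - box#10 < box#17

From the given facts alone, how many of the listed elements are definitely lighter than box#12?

5

From box#12 the given relations immediately reach box#1.
From those, box#10, box#7, box#11 — 4 in total.
From those, box#15 — 5 in total.
Nothing else is reachable below box#12; 5 in all.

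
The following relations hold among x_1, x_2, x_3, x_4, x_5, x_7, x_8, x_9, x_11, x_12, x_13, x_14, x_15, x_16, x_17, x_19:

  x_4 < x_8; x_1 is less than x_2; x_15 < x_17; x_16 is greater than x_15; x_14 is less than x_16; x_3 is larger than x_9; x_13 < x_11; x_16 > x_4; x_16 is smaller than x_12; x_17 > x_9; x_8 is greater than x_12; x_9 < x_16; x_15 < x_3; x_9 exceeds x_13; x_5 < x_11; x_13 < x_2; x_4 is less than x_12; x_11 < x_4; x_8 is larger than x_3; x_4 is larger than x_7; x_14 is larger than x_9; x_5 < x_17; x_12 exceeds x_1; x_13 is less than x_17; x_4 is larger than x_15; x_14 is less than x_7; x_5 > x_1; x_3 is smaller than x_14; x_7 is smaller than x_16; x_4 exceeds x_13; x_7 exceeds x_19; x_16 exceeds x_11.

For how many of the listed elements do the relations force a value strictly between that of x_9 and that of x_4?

3

Chaining upward from x_9 reaches: x_3, x_14, x_7, x_16, x_12, x_17, x_8.
Chaining downward from x_4 reaches: x_13, x_1, x_19, x_15, x_5, x_3, x_14, x_7, x_11.
Strictly between x_9 and x_4 are those in both lists: x_3, x_14, x_7 — 3 elements.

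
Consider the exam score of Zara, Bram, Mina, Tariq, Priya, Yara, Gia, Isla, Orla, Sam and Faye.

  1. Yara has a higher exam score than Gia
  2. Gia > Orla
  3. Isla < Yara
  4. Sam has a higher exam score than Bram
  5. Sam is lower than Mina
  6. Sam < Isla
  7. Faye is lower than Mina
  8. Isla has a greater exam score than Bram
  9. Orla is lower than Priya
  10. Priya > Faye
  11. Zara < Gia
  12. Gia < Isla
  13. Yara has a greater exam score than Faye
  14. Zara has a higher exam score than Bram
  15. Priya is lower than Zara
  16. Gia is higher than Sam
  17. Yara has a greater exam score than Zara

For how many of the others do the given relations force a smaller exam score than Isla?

7

The elements the relations force below Isla are Orla, Faye, Priya, Bram, Sam, Zara, Gia — no chain reaches any other.
That is 7.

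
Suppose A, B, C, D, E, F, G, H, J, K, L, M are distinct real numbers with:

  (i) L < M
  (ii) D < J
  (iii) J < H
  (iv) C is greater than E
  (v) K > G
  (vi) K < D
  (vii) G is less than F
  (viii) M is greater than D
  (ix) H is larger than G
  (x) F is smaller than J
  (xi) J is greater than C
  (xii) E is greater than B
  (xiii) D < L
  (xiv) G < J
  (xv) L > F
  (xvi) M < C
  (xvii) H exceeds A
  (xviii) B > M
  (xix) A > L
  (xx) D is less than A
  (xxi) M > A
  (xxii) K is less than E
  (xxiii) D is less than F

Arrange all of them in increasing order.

G < K < D < F < L < A < M < B < E < C < J < H

Nothing is placed below G, so it is least; from there G < K; K < D; D < F; F < L; L < A; A < M; M < B; B < E; E < C; C < J; J < H, each given directly.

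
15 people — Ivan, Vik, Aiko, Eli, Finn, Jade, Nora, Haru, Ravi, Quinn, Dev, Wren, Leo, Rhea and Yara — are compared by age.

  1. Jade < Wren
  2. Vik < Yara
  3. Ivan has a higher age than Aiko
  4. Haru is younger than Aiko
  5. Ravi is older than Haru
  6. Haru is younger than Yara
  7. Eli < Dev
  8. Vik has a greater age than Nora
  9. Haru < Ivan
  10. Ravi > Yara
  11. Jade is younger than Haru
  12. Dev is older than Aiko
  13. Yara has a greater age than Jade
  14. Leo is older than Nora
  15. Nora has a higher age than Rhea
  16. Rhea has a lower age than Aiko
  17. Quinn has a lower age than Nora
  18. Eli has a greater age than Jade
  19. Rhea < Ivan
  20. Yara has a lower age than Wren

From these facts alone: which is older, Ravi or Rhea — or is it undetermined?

Rhea < Nora and Nora < Vik give Rhea < Vik.
With Vik < Yara: Rhea < Nora < Vik < Yara.
With Yara < Ravi: Rhea < Nora < Vik < Yara < Ravi.
So Ravi is older.

Ravi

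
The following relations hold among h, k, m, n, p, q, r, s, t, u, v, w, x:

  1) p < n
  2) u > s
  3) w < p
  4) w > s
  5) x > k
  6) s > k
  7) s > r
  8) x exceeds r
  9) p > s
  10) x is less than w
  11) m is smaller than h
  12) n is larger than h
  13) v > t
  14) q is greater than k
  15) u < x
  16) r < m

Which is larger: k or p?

p

Link the given pairs in sequence: k < s; s < u; u < x; x < w; w < p.
Together: k < s < u < x < w < p.
So k < p; p is the larger of the two.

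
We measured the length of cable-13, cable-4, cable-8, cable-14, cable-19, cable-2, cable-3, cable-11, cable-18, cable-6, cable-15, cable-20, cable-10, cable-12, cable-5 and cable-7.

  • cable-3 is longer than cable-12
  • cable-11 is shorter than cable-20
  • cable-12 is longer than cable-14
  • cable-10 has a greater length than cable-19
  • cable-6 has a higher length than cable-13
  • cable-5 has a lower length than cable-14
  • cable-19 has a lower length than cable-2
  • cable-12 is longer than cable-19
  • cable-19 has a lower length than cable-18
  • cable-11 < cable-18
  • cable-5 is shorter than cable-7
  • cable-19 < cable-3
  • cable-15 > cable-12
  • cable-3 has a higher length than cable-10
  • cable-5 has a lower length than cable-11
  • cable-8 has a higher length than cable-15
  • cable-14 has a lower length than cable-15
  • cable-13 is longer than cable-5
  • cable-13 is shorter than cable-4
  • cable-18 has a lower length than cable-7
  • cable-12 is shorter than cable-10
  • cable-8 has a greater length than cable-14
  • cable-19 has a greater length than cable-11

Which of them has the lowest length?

cable-11 is not least since cable-5 < cable-11; cable-19 is not least since cable-11 < cable-19; cable-18 is not least since cable-11 < cable-18; cable-14 is not least since cable-5 < cable-14; cable-20 is not least since cable-11 < cable-20; cable-12 is not least since cable-14 < cable-12; cable-15 is not least since cable-12 < cable-15; cable-8 is not least since cable-14 < cable-8; cable-13 is not least since cable-5 < cable-13; cable-4 is not least since cable-13 < cable-4; cable-6 is not least since cable-13 < cable-6; cable-7 is not least since cable-18 < cable-7; cable-10 is not least since cable-19 < cable-10; cable-3 is not least since cable-19 < cable-3; cable-2 is not least since cable-19 < cable-2.
Only cable-5 has nothing below it, so cable-5 is the lowest length.

cable-5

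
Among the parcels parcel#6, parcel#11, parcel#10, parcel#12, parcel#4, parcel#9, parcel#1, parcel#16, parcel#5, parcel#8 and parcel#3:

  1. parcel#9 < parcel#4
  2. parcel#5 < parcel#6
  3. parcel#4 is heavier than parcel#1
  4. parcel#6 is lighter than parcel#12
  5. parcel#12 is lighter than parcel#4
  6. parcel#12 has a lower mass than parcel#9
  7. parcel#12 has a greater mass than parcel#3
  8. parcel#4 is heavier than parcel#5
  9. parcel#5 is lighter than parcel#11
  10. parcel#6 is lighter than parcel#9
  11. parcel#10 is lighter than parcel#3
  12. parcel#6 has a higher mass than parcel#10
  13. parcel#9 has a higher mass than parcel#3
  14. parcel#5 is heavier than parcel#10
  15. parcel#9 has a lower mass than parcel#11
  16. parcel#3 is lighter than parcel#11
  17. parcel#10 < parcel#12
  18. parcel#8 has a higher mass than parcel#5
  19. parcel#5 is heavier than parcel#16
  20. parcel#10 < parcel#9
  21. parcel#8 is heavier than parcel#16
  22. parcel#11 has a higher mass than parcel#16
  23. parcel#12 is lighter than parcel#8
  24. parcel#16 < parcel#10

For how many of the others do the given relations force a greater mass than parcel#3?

5

From parcel#3 the given relations immediately reach parcel#12, parcel#9, parcel#11.
From those, parcel#8, parcel#4 — 5 in total.
Nothing else is reachable above parcel#3; 5 in all.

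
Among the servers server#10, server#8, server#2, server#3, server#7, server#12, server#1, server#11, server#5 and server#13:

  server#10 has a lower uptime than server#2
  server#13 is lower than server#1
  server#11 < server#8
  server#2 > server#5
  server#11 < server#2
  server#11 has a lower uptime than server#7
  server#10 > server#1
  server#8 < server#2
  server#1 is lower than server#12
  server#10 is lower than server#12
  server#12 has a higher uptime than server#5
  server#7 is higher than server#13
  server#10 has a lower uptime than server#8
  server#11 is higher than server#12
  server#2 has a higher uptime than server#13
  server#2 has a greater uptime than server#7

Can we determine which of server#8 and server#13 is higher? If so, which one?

server#13 < server#1 and server#1 < server#10 give server#13 < server#10.
With server#10 < server#12: server#13 < server#1 < server#10 < server#12.
Then server#12 < server#11 extends the chain to server#11.
Then server#11 < server#8 extends the chain to server#8.
So server#8 is higher.

server#8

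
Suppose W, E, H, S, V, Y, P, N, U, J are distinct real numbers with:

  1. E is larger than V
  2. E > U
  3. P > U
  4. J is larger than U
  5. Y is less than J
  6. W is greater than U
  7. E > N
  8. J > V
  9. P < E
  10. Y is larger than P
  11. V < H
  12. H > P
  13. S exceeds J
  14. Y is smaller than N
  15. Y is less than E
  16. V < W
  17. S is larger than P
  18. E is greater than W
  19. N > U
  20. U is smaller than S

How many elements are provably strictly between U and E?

4

Chaining upward from U reaches: P, Y, W, N, J, S, H.
Chaining downward from E reaches: V, P, Y, W, N.
Strictly between U and E are those in both lists: P, Y, W, N — 4 elements.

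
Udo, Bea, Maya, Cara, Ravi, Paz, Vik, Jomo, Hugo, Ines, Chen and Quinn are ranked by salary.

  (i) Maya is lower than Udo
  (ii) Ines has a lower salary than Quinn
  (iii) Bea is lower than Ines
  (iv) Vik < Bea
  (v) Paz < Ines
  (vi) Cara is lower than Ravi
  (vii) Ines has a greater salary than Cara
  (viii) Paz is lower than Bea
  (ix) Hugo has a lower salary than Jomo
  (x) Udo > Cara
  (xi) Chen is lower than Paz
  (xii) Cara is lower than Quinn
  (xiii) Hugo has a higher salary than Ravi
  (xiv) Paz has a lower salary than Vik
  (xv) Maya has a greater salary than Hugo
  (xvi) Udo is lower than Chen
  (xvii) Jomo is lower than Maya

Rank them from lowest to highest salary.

Cara < Ravi < Hugo < Jomo < Maya < Udo < Chen < Paz < Vik < Bea < Ines < Quinn

Nothing is placed below Cara, so it is least; from there Cara < Ravi; Ravi < Hugo; Hugo < Jomo; Jomo < Maya; Maya < Udo; Udo < Chen; Chen < Paz; Paz < Vik; Vik < Bea; Bea < Ines; Ines < Quinn, each given directly.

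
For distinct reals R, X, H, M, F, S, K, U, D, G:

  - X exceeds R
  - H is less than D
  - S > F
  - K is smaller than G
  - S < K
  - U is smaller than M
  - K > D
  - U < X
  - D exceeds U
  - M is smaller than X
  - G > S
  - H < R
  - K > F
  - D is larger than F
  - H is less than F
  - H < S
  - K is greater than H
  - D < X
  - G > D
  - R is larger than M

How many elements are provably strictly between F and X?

The relations place F below X. An element lies strictly between them when it is forced above F and also forced below X.
Above F: {S, D, K, G}. Below X: {U, H, M, R, D}.
Intersection: {D} — 1.

1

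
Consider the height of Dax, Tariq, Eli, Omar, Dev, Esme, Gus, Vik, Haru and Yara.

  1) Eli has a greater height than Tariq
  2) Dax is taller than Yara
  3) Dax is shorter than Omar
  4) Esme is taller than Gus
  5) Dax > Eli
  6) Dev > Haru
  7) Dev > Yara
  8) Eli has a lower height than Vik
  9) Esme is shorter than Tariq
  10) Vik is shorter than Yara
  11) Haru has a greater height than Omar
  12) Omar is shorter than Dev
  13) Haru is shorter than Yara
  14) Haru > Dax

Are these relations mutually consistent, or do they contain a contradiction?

inconsistent

We have Haru < Yara stated directly, yet also Yara < Dax < Omar < Haru by chaining the others — so Yara < Haru. Contradiction.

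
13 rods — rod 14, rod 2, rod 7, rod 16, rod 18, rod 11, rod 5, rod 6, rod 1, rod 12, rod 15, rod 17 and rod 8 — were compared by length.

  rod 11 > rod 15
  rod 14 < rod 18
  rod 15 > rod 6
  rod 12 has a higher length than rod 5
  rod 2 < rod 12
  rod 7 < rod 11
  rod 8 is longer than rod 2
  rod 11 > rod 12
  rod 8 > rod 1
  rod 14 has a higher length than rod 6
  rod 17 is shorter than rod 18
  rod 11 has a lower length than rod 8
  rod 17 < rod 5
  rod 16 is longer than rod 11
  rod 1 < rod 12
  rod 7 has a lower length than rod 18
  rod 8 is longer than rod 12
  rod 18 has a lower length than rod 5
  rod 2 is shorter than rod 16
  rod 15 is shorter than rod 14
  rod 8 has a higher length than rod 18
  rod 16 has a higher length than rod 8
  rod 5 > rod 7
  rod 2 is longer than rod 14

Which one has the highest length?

rod 6 is not greatest since rod 6 < rod 15; rod 15 is not greatest since rod 15 < rod 14; rod 7 is not greatest since rod 7 < rod 5; rod 14 is not greatest since rod 14 < rod 2; rod 2 is not greatest since rod 2 < rod 12; rod 17 is not greatest since rod 17 < rod 18; rod 1 is not greatest since rod 1 < rod 8; rod 18 is not greatest since rod 18 < rod 8; rod 5 is not greatest since rod 5 < rod 12; rod 12 is not greatest since rod 12 < rod 8; rod 11 is not greatest since rod 11 < rod 16; rod 8 is not greatest since rod 8 < rod 16.
Only rod 16 has nothing above it, so rod 16 is the highest length.

rod 16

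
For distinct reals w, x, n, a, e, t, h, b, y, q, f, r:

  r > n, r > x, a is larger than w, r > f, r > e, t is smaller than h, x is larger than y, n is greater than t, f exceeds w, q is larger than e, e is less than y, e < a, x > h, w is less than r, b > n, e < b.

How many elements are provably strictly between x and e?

Chaining upward from e reaches: a, q, y, r, b.
Chaining downward from x reaches: t, h, y.
Strictly between e and x are those in both lists: y — 1 element.

1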